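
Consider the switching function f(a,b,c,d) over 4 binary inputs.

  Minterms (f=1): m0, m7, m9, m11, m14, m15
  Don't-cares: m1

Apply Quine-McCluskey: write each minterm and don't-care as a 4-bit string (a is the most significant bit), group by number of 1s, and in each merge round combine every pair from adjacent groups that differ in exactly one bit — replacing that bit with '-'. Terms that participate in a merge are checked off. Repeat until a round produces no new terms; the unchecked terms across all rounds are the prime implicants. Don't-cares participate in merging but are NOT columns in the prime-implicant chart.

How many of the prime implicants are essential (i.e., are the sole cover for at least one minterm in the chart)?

Round 0: 0000✓ 0001✓ 0111✓ 1001✓ 1011✓ 1110✓ 1111✓
Round 1: -001 -111 000- 1-11 10-1 111-
PIs = {-001, -111, 000-, 1-11, 10-1, 111-}
Coverage chart:
  m0: 000- ←essential
  m7: -111 ←essential
  m9: -001,10-1
  m11: 1-11,10-1
  m14: 111- ←essential
  m15: -111,1-11,111-
Essential: -111, 000-, 111-

3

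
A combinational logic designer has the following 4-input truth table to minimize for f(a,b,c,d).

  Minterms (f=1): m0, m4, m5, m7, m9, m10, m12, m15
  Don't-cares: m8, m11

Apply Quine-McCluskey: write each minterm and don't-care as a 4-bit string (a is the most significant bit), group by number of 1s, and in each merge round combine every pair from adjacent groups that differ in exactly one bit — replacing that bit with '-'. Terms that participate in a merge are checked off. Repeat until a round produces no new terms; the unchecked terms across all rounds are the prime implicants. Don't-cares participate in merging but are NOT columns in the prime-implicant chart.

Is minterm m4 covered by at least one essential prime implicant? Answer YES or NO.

YES

size-2^0 implicants → 0000(✓)  0100(✓)  0101(✓)  0111(✓)  1000(✓)  1001(✓)  1010(✓)  1011(✓)  1100(✓)  1111(✓)
size-2^1 implicants → -000(✓)  -100(✓)  -111  0-00(✓)  01-1  010-  1-00(✓)  1-11  10-0(✓)  10-1(✓)  100-(✓)  101-(✓)
size-2^2 implicants → --00  10--
Unchecked terms (primes): --00, -111, 01-1, 010-, 1-11, 10--
Minterm coverage:
  m0 ⊆ --00 [E]
  m4 ⊆ --00,010-
  m5 ⊆ 01-1,010-
  m7 ⊆ -111,01-1
  m9 ⊆ 10-- [E]
  m10 ⊆ 10-- [E]
  m12 ⊆ --00 [E]
  m15 ⊆ -111,1-11
E = {--00, 10--}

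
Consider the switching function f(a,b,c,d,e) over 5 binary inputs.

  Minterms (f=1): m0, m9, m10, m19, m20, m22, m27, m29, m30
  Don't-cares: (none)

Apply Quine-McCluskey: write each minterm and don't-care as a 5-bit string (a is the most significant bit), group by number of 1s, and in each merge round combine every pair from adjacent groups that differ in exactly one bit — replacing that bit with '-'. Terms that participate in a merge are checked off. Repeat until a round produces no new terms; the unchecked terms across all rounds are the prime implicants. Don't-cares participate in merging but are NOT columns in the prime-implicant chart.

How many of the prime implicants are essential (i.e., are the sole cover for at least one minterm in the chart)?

7

size-2^0 implicants → 00000  01001  01010  10011(✓)  10100(✓)  10110(✓)  11011(✓)  11101  11110(✓)
size-2^1 implicants → 1-011  1-110  101-0
Unchecked terms (primes): 00000, 01001, 01010, 1-011, 1-110, 101-0, 11101
Minterm coverage:
  m0 ⊆ 00000 [E]
  m9 ⊆ 01001 [E]
  m10 ⊆ 01010 [E]
  m19 ⊆ 1-011 [E]
  m20 ⊆ 101-0 [E]
  m22 ⊆ 1-110,101-0
  m27 ⊆ 1-011 [E]
  m29 ⊆ 11101 [E]
  m30 ⊆ 1-110 [E]
E = {00000, 01001, 01010, 1-011, 1-110, 101-0, 11101}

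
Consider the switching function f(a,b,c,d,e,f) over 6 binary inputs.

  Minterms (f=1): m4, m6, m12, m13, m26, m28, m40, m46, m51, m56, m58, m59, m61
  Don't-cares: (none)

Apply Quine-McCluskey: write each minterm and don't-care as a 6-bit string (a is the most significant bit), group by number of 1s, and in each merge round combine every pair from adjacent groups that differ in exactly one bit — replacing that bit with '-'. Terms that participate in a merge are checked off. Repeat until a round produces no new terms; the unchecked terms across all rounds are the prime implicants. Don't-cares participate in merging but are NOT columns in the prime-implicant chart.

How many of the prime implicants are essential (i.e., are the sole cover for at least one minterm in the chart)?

8

size-2^0 implicants → 000100(✓)  000110(✓)  001100(✓)  001101(✓)  011010(✓)  011100(✓)  101000(✓)  101110  110011(✓)  111000(✓)  111010(✓)  111011(✓)  111101
size-2^1 implicants → -11010  0-1100  00-100  0001-0  00110-  1-1000  11-011  1110-0  11101-
Unchecked terms (primes): -11010, 0-1100, 00-100, 0001-0, 00110-, 1-1000, 101110, 11-011, 1110-0, 11101-, 111101
Minterm coverage:
  m4 ⊆ 00-100,0001-0
  m6 ⊆ 0001-0 [E]
  m12 ⊆ 0-1100,00-100,00110-
  m13 ⊆ 00110- [E]
  m26 ⊆ -11010 [E]
  m28 ⊆ 0-1100 [E]
  m40 ⊆ 1-1000 [E]
  m46 ⊆ 101110 [E]
  m51 ⊆ 11-011 [E]
  m56 ⊆ 1-1000,1110-0
  m58 ⊆ -11010,1110-0,11101-
  m59 ⊆ 11-011,11101-
  m61 ⊆ 111101 [E]
E = {-11010, 0-1100, 0001-0, 00110-, 1-1000, 101110, 11-011, 111101}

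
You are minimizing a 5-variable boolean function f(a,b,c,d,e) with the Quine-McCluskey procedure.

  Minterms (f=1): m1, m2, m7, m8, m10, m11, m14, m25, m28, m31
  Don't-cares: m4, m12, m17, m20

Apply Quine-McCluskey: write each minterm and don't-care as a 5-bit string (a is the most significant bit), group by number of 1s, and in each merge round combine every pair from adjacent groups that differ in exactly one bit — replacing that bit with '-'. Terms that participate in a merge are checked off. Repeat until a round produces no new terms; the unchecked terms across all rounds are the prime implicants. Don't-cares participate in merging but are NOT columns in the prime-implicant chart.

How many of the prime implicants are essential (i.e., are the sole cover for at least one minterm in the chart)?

Round 0: 00001✓ 00010✓ 00100✓ 00111 01000✓ 01010✓ 01011✓ 01100✓ 01110✓ 10001✓ 10100✓ 11001✓ 11100✓ 11111
Round 1: -0001 -0100✓ -1100✓ 0-010 0-100✓ 01-00✓ 01-10✓ 010-0✓ 0101- 011-0✓ 1-001 1-100✓
Round 2: --100 01--0
PIs = {--100, -0001, 0-010, 00111, 01--0, 0101-, 1-001, 11111}
Coverage chart:
  m1: -0001 ←essential
  m2: 0-010 ←essential
  m7: 00111 ←essential
  m8: 01--0 ←essential
  m10: 0-010,01--0,0101-
  m11: 0101- ←essential
  m14: 01--0 ←essential
  m25: 1-001 ←essential
  m28: --100 ←essential
  m31: 11111 ←essential
Essential: --100, -0001, 0-010, 00111, 01--0, 0101-, 1-001, 11111

8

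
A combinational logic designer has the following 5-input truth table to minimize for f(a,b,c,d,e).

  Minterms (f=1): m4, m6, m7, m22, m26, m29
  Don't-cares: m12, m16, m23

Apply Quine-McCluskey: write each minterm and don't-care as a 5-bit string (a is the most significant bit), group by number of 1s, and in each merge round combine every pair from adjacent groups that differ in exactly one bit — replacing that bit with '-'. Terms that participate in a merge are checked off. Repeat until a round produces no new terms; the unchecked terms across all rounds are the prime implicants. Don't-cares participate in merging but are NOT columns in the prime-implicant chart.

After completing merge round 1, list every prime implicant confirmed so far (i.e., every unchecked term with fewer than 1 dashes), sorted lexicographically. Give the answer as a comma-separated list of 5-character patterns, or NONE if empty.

size-2^0 implicants → 00100(✓)  00110(✓)  00111(✓)  01100(✓)  10000  10110(✓)  10111(✓)  11010  11101
size-2^1 implicants → -0110(✓)  -0111(✓)  0-100  001-0  0011-(✓)  1011-(✓)
size-2^2 implicants → -011-
Unchecked terms (primes): -011-, 0-100, 001-0, 10000, 11010, 11101

10000, 11010, 11101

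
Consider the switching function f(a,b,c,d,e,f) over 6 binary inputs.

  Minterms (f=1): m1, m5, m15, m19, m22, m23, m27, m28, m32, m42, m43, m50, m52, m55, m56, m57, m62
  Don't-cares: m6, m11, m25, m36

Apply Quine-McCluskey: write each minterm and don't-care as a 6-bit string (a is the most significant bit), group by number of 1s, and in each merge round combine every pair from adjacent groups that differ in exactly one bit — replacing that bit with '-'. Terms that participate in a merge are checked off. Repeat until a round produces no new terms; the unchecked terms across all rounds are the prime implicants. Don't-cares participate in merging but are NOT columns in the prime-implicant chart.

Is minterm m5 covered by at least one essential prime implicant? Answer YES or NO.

size-2^0 implicants → 000001(✓)  000101(✓)  000110(✓)  001011(✓)  001111(✓)  010011(✓)  010110(✓)  010111(✓)  011001(✓)  011011(✓)  011100  100000(✓)  100100(✓)  101010(✓)  101011(✓)  110010  110100(✓)  110111(✓)  111000(✓)  111001(✓)  111110
size-2^1 implicants → -01011  -10111  -11001  0-0110  0-1011  000-01  001-11  01-011  010-11  01011-  0110-1  1-0100  100-00  10101-  11100-
Unchecked terms (primes): -01011, -10111, -11001, 0-0110, 0-1011, 000-01, 001-11, 01-011, 010-11, 01011-, 0110-1, 011100, 1-0100, 100-00, 10101-, 110010, 11100-, 111110
Minterm coverage:
  m1 ⊆ 000-01 [E]
  m5 ⊆ 000-01 [E]
  m15 ⊆ 001-11 [E]
  m19 ⊆ 01-011,010-11
  m22 ⊆ 0-0110,01011-
  m23 ⊆ -10111,010-11,01011-
  m27 ⊆ 0-1011,01-011,0110-1
  m28 ⊆ 011100 [E]
  m32 ⊆ 100-00 [E]
  m42 ⊆ 10101- [E]
  m43 ⊆ -01011,10101-
  m50 ⊆ 110010 [E]
  m52 ⊆ 1-0100 [E]
  m55 ⊆ -10111 [E]
  m56 ⊆ 11100- [E]
  m57 ⊆ -11001,11100-
  m62 ⊆ 111110 [E]
E = {-10111, 000-01, 001-11, 011100, 1-0100, 100-00, 10101-, 110010, 11100-, 111110}

YES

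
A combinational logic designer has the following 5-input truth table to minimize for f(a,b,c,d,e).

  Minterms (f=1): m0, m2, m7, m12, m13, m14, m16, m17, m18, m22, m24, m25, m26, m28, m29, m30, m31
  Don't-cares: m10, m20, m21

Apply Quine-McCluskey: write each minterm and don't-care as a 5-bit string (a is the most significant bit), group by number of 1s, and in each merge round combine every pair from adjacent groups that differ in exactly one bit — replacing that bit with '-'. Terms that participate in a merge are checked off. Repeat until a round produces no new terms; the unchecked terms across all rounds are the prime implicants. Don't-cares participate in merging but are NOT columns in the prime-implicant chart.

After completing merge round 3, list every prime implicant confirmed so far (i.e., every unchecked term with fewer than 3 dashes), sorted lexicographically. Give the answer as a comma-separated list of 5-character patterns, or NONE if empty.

--010, -00-0, -1-10, -11-0, -110-, 00111, 111--

size-2^0 implicants → 00000(✓)  00010(✓)  00111  01010(✓)  01100(✓)  01101(✓)  01110(✓)  10000(✓)  10001(✓)  10010(✓)  10100(✓)  10101(✓)  10110(✓)  11000(✓)  11001(✓)  11010(✓)  11100(✓)  11101(✓)  11110(✓)  11111(✓)
size-2^1 implicants → -0000(✓)  -0010(✓)  -1010(✓)  -1100(✓)  -1101(✓)  -1110(✓)  0-010(✓)  000-0(✓)  01-10(✓)  011-0(✓)  0110-(✓)  1-000(✓)  1-001(✓)  1-010(✓)  1-100(✓)  1-101(✓)  1-110(✓)  10-00(✓)  10-01(✓)  10-10(✓)  100-0(✓)  1000-(✓)  101-0(✓)  1010-(✓)  11-00(✓)  11-01(✓)  11-10(✓)  110-0(✓)  1100-(✓)  111-0(✓)  111-1(✓)  1110-(✓)  1111-(✓)
size-2^2 implicants → --010  -00-0  -1-10  -11-0  -110-  1--00(✓)  1--01(✓)  1--10(✓)  1-0-0(✓)  1-00-(✓)  1-1-0(✓)  1-10-(✓)  10--0(✓)  10-0-(✓)  11--0(✓)  11-0-(✓)  111--
size-2^3 implicants → 1---0  1--0-
Unchecked terms (primes): --010, -00-0, -1-10, -11-0, -110-, 00111, 1---0, 1--0-, 111--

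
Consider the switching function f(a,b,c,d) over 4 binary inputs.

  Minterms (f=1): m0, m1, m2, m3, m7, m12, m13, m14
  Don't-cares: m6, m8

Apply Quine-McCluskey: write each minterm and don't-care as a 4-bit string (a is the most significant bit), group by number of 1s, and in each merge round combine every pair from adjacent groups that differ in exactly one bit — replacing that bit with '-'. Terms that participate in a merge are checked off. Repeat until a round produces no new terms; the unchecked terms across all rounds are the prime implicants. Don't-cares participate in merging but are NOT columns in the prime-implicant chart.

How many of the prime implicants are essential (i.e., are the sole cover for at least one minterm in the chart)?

[col 0] 0000*, 0001*, 0010*, 0011*, 0110*, 0111*, 1000*, 1100*, 1101*, 1110*
[col 1] -000, -110, 0-10*, 0-11*, 00-0*, 00-1*, 000-*, 001-*, 011-*, 1-00, 11-0, 110-
[col 2] 0-1-, 00--
Prime implicants: -000, -110, 0-1-, 00--, 1-00, 11-0, 110-
PI chart (minterm → PIs covering it):
  0 | -000,00--
  1 | 00--  (sole → essential)
  2 | 0-1-,00--
  3 | 0-1-,00--
  7 | 0-1-  (sole → essential)
  12 | 1-00,11-0,110-
  13 | 110-  (sole → essential)
  14 | -110,11-0
Essential prime implicants: 0-1-, 00--, 110-

3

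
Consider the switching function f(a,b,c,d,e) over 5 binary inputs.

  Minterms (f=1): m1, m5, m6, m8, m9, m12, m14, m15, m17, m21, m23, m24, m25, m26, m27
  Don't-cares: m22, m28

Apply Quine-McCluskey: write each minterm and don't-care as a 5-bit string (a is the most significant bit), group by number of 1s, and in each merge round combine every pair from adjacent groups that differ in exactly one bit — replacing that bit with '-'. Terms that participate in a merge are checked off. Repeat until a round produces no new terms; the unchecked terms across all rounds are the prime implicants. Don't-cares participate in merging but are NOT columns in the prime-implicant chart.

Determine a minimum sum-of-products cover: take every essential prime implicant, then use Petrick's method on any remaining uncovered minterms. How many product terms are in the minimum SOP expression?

Round 0: 00001✓ 00101✓ 00110✓ 01000✓ 01001✓ 01100✓ 01110✓ 01111✓ 10001✓ 10101✓ 10110✓ 10111✓ 11000✓ 11001✓ 11010✓ 11011✓ 11100✓
Round 1: -0001✓ -0101✓ -0110 -1000✓ -1001✓ -1100✓ 0-001✓ 0-110 00-01✓ 01-00✓ 0100-✓ 011-0 0111- 1-001✓ 10-01✓ 101-1 1011- 11-00✓ 110-0✓ 110-1✓ 1100-✓ 1101-✓
Round 2: --001 -0-01 -1-00 -100- 110--
PIs = {--001, -0-01, -0110, -1-00, -100-, 0-110, 011-0, 0111-, 101-1, 1011-, 110--}
Coverage chart:
  m1: --001,-0-01
  m5: -0-01 ←essential
  m6: -0110,0-110
  m8: -1-00,-100-
  m9: --001,-100-
  m12: -1-00,011-0
  m14: 0-110,011-0,0111-
  m15: 0111- ←essential
  m17: --001,-0-01
  m21: -0-01,101-1
  m23: 101-1,1011-
  m24: -1-00,-100-,110--
  m25: --001,-100-,110--
  m26: 110-- ←essential
  m27: 110-- ←essential
Essential: -0-01, 0111-, 110--
Petrick residual → --001, -0110, -1-00, 101-1
Min cover (7 terms): c'd'e + b'd'e + b'cde' + bd'e' + a'bcd + ab'ce + abc'

7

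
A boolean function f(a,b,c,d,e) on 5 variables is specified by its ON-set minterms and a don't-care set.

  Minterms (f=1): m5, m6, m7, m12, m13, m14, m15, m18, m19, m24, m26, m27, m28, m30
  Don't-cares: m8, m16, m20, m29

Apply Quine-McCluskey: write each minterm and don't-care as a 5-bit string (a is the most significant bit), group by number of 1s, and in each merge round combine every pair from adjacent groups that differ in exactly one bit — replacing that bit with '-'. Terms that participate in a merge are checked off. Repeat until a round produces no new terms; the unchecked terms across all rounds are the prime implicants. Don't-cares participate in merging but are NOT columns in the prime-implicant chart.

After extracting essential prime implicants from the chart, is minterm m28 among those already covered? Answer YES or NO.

size-2^0 implicants → 00101(✓)  00110(✓)  00111(✓)  01000(✓)  01100(✓)  01101(✓)  01110(✓)  01111(✓)  10000(✓)  10010(✓)  10011(✓)  10100(✓)  11000(✓)  11010(✓)  11011(✓)  11100(✓)  11101(✓)  11110(✓)
size-2^1 implicants → -1000(✓)  -1100(✓)  -1101(✓)  -1110(✓)  0-101(✓)  0-110(✓)  0-111(✓)  001-1(✓)  0011-(✓)  01-00(✓)  011-0(✓)  011-1(✓)  0110-(✓)  0111-(✓)  1-000(✓)  1-010(✓)  1-011(✓)  1-100(✓)  10-00(✓)  100-0(✓)  1001-(✓)  11-00(✓)  11-10(✓)  110-0(✓)  1101-(✓)  111-0(✓)  1110-(✓)
size-2^2 implicants → -1-00  -11-0  -110-  0-1-1  0-11-  011--  1--00  1-0-0  1-01-  11--0
Unchecked terms (primes): -1-00, -11-0, -110-, 0-1-1, 0-11-, 011--, 1--00, 1-0-0, 1-01-, 11--0
Minterm coverage:
  m5 ⊆ 0-1-1 [E]
  m6 ⊆ 0-11- [E]
  m7 ⊆ 0-1-1,0-11-
  m12 ⊆ -1-00,-11-0,-110-,011--
  m13 ⊆ -110-,0-1-1,011--
  m14 ⊆ -11-0,0-11-,011--
  m15 ⊆ 0-1-1,0-11-,011--
  m18 ⊆ 1-0-0,1-01-
  m19 ⊆ 1-01- [E]
  m24 ⊆ -1-00,1--00,1-0-0,11--0
  m26 ⊆ 1-0-0,1-01-,11--0
  m27 ⊆ 1-01- [E]
  m28 ⊆ -1-00,-11-0,-110-,1--00,11--0
  m30 ⊆ -11-0,11--0
E = {0-1-1, 0-11-, 1-01-}

NO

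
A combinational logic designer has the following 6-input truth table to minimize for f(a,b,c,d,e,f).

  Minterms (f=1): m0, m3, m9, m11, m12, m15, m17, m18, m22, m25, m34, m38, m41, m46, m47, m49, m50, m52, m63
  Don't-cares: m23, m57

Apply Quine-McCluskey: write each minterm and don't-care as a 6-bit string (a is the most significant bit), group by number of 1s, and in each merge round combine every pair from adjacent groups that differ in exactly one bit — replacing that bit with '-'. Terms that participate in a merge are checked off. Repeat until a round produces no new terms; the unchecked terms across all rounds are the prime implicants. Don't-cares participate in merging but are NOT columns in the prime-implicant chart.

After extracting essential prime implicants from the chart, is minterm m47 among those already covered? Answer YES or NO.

YES

[col 0] 000000, 000011*, 001001*, 001011*, 001100, 001111*, 010001*, 010010*, 010110*, 010111*, 011001*, 100010*, 100110*, 101001*, 101110*, 101111*, 110001*, 110010*, 110100, 111001*, 111111*
[col 1] -01001*, -01111, -10001*, -10010, -11001*, 0-1001*, 00-011, 001-11, 0010-1, 01-001*, 010-10, 01011-, 1-0010, 1-1001*, 1-1111, 10-110, 100-10, 10111-, 11-001*
[col 2] --1001, -1-001
Prime implicants: --1001, -01111, -1-001, -10010, 00-011, 000000, 001-11, 0010-1, 001100, 010-10, 01011-, 1-0010, 1-1111, 10-110, 100-10, 10111-, 110100
PI chart (minterm → PIs covering it):
  0 | 000000  (sole → essential)
  3 | 00-011  (sole → essential)
  9 | --1001,0010-1
  11 | 00-011,001-11,0010-1
  12 | 001100  (sole → essential)
  15 | -01111,001-11
  17 | -1-001  (sole → essential)
  18 | -10010,010-10
  22 | 010-10,01011-
  25 | --1001,-1-001
  34 | 1-0010,100-10
  38 | 10-110,100-10
  41 | --1001  (sole → essential)
  46 | 10-110,10111-
  47 | -01111,1-1111,10111-
  49 | -1-001  (sole → essential)
  50 | -10010,1-0010
  52 | 110100  (sole → essential)
  63 | 1-1111  (sole → essential)
Essential prime implicants: --1001, -1-001, 00-011, 000000, 001100, 1-1111, 110100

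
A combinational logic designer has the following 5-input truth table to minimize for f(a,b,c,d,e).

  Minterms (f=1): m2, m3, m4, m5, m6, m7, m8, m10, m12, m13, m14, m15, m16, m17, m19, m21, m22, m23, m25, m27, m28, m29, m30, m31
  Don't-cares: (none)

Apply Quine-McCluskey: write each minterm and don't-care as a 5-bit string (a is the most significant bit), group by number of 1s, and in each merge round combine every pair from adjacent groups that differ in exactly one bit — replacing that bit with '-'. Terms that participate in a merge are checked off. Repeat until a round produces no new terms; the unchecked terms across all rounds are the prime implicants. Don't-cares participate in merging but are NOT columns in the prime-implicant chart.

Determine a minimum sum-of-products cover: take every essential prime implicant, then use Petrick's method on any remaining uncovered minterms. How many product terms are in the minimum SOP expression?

[col 0] 00010*, 00011*, 00100*, 00101*, 00110*, 00111*, 01000*, 01010*, 01100*, 01101*, 01110*, 01111*, 10000*, 10001*, 10011*, 10101*, 10110*, 10111*, 11001*, 11011*, 11100*, 11101*, 11110*, 11111*
[col 1] -0011*, -0101*, -0110*, -0111*, -1100*, -1101*, -1110*, -1111*, 0-010*, 0-100*, 0-101*, 0-110*, 0-111*, 00-10*, 00-11*, 0001-*, 001-0*, 001-1*, 0010-*, 0011-*, 01-00*, 01-10*, 010-0*, 011-0*, 011-1*, 0110-*, 0111-*, 1-001*, 1-011*, 1-101*, 1-110*, 1-111*, 10-01*, 10-11*, 100-1*, 1000-, 101-1*, 1011-*, 11-01*, 11-11*, 110-1*, 111-0*, 111-1*, 1110-*, 1111-*
[col 2] --101*, --110*, --111*, -0-11, -01-1*, -011-*, -11-0*, -11-1*, -110-*, -111-*, 0--10, 0-1-0*, 0-1-1*, 0-10-*, 0-11-*, 00-1-, 001--*, 01--0, 011--*, 1--01*, 1--11*, 1-0-1*, 1-1-1*, 1-11-*, 10--1*, 11--1*, 111--*
[col 3] --1-1, --11-, -11--, 0-1--, 1---1
Prime implicants: --1-1, --11-, -0-11, -11--, 0--10, 0-1--, 00-1-, 01--0, 1---1, 1000-
PI chart (minterm → PIs covering it):
  2 | 0--10,00-1-
  3 | -0-11,00-1-
  4 | 0-1--  (sole → essential)
  5 | --1-1,0-1--
  6 | --11-,0--10,0-1--,00-1-
  7 | --1-1,--11-,-0-11,0-1--,00-1-
  8 | 01--0  (sole → essential)
  10 | 0--10,01--0
  12 | -11--,0-1--,01--0
  13 | --1-1,-11--,0-1--
  14 | --11-,-11--,0--10,0-1--,01--0
  15 | --1-1,--11-,-11--,0-1--
  16 | 1000-  (sole → essential)
  17 | 1---1,1000-
  19 | -0-11,1---1
  21 | --1-1,1---1
  22 | --11-  (sole → essential)
  23 | --1-1,--11-,-0-11,1---1
  25 | 1---1  (sole → essential)
  27 | 1---1  (sole → essential)
  28 | -11--  (sole → essential)
  29 | --1-1,-11--,1---1
  30 | --11-,-11--
  31 | --1-1,--11-,-11--,1---1
Essential prime implicants: --11-, -11--, 0-1--, 01--0, 1---1, 1000-
Petrick residual → 00-1-
Minimum SOP uses 7 PIs: cd + bc + a'c + a'b'd + a'be' + ae + ab'c'd'

7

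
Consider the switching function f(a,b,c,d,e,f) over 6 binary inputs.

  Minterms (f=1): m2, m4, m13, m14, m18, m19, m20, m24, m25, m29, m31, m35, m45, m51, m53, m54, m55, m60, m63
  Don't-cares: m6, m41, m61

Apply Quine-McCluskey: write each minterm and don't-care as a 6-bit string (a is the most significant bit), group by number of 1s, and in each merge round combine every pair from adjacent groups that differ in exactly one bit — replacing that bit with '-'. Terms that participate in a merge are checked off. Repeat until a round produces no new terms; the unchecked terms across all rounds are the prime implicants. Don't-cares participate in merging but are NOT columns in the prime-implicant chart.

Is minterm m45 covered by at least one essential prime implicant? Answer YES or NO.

Round 0: 000010✓ 000100✓ 000110✓ 001101✓ 001110✓ 010010✓ 010011✓ 010100✓ 011000✓ 011001✓ 011101✓ 011111✓ 100011✓ 101001✓ 101101✓ 110011✓ 110101✓ 110110✓ 110111✓ 111100✓ 111101✓ 111111✓
Round 1: -01101✓ -10011 -11101✓ -11111✓ 0-0010 0-0100 0-1101✓ 00-110 000-10 0001-0 01001- 011-01 01100- 0111-1✓ 1-0011 1-1101✓ 101-01 11-101✓ 11-111✓ 110-11 1101-1✓ 11011- 1111-1✓ 11110-
Round 2: --1101 -111-1 11-1-1
PIs = {--1101, -10011, -111-1, 0-0010, 0-0100, 00-110, 000-10, 0001-0, 01001-, 011-01, 01100-, 1-0011, 101-01, 11-1-1, 110-11, 11011-, 11110-}
Coverage chart:
  m2: 0-0010,000-10
  m4: 0-0100,0001-0
  m13: --1101 ←essential
  m14: 00-110 ←essential
  m18: 0-0010,01001-
  m19: -10011,01001-
  m20: 0-0100 ←essential
  m24: 01100- ←essential
  m25: 011-01,01100-
  m29: --1101,-111-1,011-01
  m31: -111-1 ←essential
  m35: 1-0011 ←essential
  m45: --1101,101-01
  m51: -10011,1-0011,110-11
  m53: 11-1-1 ←essential
  m54: 11011- ←essential
  m55: 11-1-1,110-11,11011-
  m60: 11110- ←essential
  m63: -111-1,11-1-1
Essential: --1101, -111-1, 0-0100, 00-110, 01100-, 1-0011, 11-1-1, 11011-, 11110-

YES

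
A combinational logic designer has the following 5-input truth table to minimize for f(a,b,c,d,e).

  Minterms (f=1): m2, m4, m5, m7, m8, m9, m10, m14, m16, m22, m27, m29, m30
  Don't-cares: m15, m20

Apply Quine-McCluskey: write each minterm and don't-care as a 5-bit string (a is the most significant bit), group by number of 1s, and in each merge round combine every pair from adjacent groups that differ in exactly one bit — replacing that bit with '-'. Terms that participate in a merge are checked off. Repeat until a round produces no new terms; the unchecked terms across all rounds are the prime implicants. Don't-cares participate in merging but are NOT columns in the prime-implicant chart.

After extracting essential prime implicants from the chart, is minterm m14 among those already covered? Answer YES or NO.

[col 0] 00010*, 00100*, 00101*, 00111*, 01000*, 01001*, 01010*, 01110*, 01111*, 10000*, 10100*, 10110*, 11011, 11101, 11110*
[col 1] -0100, -1110, 0-010, 0-111, 001-1, 0010-, 01-10, 010-0, 0100-, 0111-, 1-110, 10-00, 101-0
Prime implicants: -0100, -1110, 0-010, 0-111, 001-1, 0010-, 01-10, 010-0, 0100-, 0111-, 1-110, 10-00, 101-0, 11011, 11101
PI chart (minterm → PIs covering it):
  2 | 0-010  (sole → essential)
  4 | -0100,0010-
  5 | 001-1,0010-
  7 | 0-111,001-1
  8 | 010-0,0100-
  9 | 0100-  (sole → essential)
  10 | 0-010,01-10,010-0
  14 | -1110,01-10,0111-
  16 | 10-00  (sole → essential)
  22 | 1-110,101-0
  27 | 11011  (sole → essential)
  29 | 11101  (sole → essential)
  30 | -1110,1-110
Essential prime implicants: 0-010, 0100-, 10-00, 11011, 11101

NO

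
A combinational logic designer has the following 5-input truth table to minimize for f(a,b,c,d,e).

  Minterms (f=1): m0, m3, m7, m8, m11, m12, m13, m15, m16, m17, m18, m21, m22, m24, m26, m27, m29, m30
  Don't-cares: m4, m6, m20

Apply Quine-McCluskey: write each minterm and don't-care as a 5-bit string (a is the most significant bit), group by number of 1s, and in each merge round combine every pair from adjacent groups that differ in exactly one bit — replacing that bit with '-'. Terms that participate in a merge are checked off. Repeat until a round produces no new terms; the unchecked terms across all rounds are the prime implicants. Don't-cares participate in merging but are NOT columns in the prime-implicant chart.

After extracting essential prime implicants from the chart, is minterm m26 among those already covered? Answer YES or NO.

YES

size-2^0 implicants → 00000(✓)  00011(✓)  00100(✓)  00110(✓)  00111(✓)  01000(✓)  01011(✓)  01100(✓)  01101(✓)  01111(✓)  10000(✓)  10001(✓)  10010(✓)  10100(✓)  10101(✓)  10110(✓)  11000(✓)  11010(✓)  11011(✓)  11101(✓)  11110(✓)
size-2^1 implicants → -0000(✓)  -0100(✓)  -0110(✓)  -1000(✓)  -1011  -1101  0-000(✓)  0-011(✓)  0-100(✓)  0-111(✓)  00-00(✓)  00-11(✓)  001-0(✓)  0011-  01-00(✓)  01-11(✓)  011-1  0110-  1-000(✓)  1-010(✓)  1-101  1-110(✓)  10-00(✓)  10-01(✓)  10-10(✓)  100-0(✓)  1000-(✓)  101-0(✓)  1010-(✓)  11-10(✓)  110-0(✓)  1101-
size-2^2 implicants → --000  -0-00  -01-0  0--00  0--11  1--10  1-0-0  10--0  10-0-
Unchecked terms (primes): --000, -0-00, -01-0, -1011, -1101, 0--00, 0--11, 0011-, 011-1, 0110-, 1--10, 1-0-0, 1-101, 10--0, 10-0-, 1101-
Minterm coverage:
  m0 ⊆ --000,-0-00,0--00
  m3 ⊆ 0--11 [E]
  m7 ⊆ 0--11,0011-
  m8 ⊆ --000,0--00
  m11 ⊆ -1011,0--11
  m12 ⊆ 0--00,0110-
  m13 ⊆ -1101,011-1,0110-
  m15 ⊆ 0--11,011-1
  m16 ⊆ --000,-0-00,1-0-0,10--0,10-0-
  m17 ⊆ 10-0- [E]
  m18 ⊆ 1--10,1-0-0,10--0
  m21 ⊆ 1-101,10-0-
  m22 ⊆ -01-0,1--10,10--0
  m24 ⊆ --000,1-0-0
  m26 ⊆ 1--10,1-0-0,1101-
  m27 ⊆ -1011,1101-
  m29 ⊆ -1101,1-101
  m30 ⊆ 1--10 [E]
E = {0--11, 1--10, 10-0-}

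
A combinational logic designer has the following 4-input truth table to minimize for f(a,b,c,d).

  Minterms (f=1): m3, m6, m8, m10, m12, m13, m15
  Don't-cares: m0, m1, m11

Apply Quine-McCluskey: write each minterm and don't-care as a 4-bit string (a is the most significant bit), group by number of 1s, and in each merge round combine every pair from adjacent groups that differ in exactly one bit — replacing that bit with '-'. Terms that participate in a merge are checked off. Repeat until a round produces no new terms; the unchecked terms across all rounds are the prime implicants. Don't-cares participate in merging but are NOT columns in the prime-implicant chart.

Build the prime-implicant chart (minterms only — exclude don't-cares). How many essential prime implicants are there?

1

[col 0] 0000*, 0001*, 0011*, 0110, 1000*, 1010*, 1011*, 1100*, 1101*, 1111*
[col 1] -000, -011, 00-1, 000-, 1-00, 1-11, 10-0, 101-, 11-1, 110-
Prime implicants: -000, -011, 00-1, 000-, 0110, 1-00, 1-11, 10-0, 101-, 11-1, 110-
PI chart (minterm → PIs covering it):
  3 | -011,00-1
  6 | 0110  (sole → essential)
  8 | -000,1-00,10-0
  10 | 10-0,101-
  12 | 1-00,110-
  13 | 11-1,110-
  15 | 1-11,11-1
Essential prime implicants: 0110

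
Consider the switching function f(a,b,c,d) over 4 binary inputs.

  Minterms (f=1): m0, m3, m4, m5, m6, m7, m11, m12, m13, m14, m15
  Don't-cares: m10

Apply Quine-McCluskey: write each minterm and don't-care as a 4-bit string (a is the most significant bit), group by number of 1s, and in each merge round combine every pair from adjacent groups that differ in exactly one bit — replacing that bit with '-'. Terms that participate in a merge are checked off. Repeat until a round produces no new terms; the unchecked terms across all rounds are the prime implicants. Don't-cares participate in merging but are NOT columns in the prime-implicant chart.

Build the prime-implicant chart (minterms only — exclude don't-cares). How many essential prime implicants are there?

3

[col 0] 0000*, 0011*, 0100*, 0101*, 0110*, 0111*, 1010*, 1011*, 1100*, 1101*, 1110*, 1111*
[col 1] -011*, -100*, -101*, -110*, -111*, 0-00, 0-11*, 01-0*, 01-1*, 010-*, 011-*, 1-10*, 1-11*, 101-*, 11-0*, 11-1*, 110-*, 111-*
[col 2] --11, -1-0*, -1-1*, -10-*, -11-*, 01--*, 1-1-, 11--*
[col 3] -1--
Prime implicants: --11, -1--, 0-00, 1-1-
PI chart (minterm → PIs covering it):
  0 | 0-00  (sole → essential)
  3 | --11  (sole → essential)
  4 | -1--,0-00
  5 | -1--  (sole → essential)
  6 | -1--  (sole → essential)
  7 | --11,-1--
  11 | --11,1-1-
  12 | -1--  (sole → essential)
  13 | -1--  (sole → essential)
  14 | -1--,1-1-
  15 | --11,-1--,1-1-
Essential prime implicants: --11, -1--, 0-00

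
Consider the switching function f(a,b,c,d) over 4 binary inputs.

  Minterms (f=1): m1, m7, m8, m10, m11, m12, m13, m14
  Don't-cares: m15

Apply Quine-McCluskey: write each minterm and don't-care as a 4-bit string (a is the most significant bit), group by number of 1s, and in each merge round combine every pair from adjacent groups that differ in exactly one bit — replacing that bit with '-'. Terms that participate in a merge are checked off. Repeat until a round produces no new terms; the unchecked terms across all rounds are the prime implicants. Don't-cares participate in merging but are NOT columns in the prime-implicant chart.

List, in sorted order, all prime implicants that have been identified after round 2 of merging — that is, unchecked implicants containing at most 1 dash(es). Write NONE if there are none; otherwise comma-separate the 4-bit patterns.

Round 0: 0001 0111✓ 1000✓ 1010✓ 1011✓ 1100✓ 1101✓ 1110✓ 1111✓
Round 1: -111 1-00✓ 1-10✓ 1-11✓ 10-0✓ 101-✓ 11-0✓ 11-1✓ 110-✓ 111-✓
Round 2: 1--0 1-1- 11--
PIs = {-111, 0001, 1--0, 1-1-, 11--}

-111, 0001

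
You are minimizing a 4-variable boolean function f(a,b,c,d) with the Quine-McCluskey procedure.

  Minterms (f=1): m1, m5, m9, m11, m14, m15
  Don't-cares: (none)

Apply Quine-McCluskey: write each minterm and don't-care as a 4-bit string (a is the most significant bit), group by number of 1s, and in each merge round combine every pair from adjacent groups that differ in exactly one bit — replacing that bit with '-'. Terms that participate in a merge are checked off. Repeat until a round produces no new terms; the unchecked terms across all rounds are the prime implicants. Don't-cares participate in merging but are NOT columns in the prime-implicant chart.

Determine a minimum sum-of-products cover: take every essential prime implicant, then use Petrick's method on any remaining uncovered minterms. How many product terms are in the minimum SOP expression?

size-2^0 implicants → 0001(✓)  0101(✓)  1001(✓)  1011(✓)  1110(✓)  1111(✓)
size-2^1 implicants → -001  0-01  1-11  10-1  111-
Unchecked terms (primes): -001, 0-01, 1-11, 10-1, 111-
Minterm coverage:
  m1 ⊆ -001,0-01
  m5 ⊆ 0-01 [E]
  m9 ⊆ -001,10-1
  m11 ⊆ 1-11,10-1
  m14 ⊆ 111- [E]
  m15 ⊆ 1-11,111-
E = {0-01, 111-}
Petrick residual → 10-1
Cover = a'c'd + ab'd + abc  |cover|=3

3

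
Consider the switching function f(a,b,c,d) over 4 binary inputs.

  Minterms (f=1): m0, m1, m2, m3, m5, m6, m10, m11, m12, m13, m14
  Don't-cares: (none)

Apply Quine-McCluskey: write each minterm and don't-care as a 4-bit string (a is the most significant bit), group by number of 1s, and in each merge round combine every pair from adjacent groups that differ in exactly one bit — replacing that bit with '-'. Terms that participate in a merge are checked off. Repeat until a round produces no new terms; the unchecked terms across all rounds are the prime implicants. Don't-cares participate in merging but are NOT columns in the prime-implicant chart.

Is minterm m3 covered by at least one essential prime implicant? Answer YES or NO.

YES

[col 0] 0000*, 0001*, 0010*, 0011*, 0101*, 0110*, 1010*, 1011*, 1100*, 1101*, 1110*
[col 1] -010*, -011*, -101, -110*, 0-01, 0-10*, 00-0*, 00-1*, 000-*, 001-*, 1-10*, 101-*, 11-0, 110-
[col 2] --10, -01-, 00--
Prime implicants: --10, -01-, -101, 0-01, 00--, 11-0, 110-
PI chart (minterm → PIs covering it):
  0 | 00--  (sole → essential)
  1 | 0-01,00--
  2 | --10,-01-,00--
  3 | -01-,00--
  5 | -101,0-01
  6 | --10  (sole → essential)
  10 | --10,-01-
  11 | -01-  (sole → essential)
  12 | 11-0,110-
  13 | -101,110-
  14 | --10,11-0
Essential prime implicants: --10, -01-, 00--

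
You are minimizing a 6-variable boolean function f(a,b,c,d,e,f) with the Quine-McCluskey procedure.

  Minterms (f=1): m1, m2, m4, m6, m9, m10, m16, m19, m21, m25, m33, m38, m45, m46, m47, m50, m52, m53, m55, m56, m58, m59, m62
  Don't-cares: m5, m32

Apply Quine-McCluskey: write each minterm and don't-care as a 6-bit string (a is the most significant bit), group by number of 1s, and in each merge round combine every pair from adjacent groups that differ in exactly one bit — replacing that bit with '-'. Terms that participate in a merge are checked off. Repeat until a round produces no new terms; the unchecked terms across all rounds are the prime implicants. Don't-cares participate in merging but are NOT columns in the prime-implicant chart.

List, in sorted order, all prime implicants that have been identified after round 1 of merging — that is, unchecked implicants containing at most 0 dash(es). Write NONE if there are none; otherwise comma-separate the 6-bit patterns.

010000, 010011

Round 0: 000001✓ 000010✓ 000100✓ 000101✓ 000110✓ 001001✓ 001010✓ 010000 010011 010101✓ 011001✓ 100000✓ 100001✓ 100110✓ 101101✓ 101110✓ 101111✓ 110010✓ 110100✓ 110101✓ 110111✓ 111000✓ 111010✓ 111011✓ 111110✓
Round 1: -00001 -00110 -10101 0-0101 0-1001 00-001 00-010 000-01 000-10 0001-0 00010- 1-1110 10-110 10000- 1011-1 10111- 11-010 1101-1 11010- 111-10 1110-0 11101-
PIs = {-00001, -00110, -10101, 0-0101, 0-1001, 00-001, 00-010, 000-01, 000-10, 0001-0, 00010-, 010000, 010011, 1-1110, 10-110, 10000-, 1011-1, 10111-, 11-010, 1101-1, 11010-, 111-10, 1110-0, 11101-}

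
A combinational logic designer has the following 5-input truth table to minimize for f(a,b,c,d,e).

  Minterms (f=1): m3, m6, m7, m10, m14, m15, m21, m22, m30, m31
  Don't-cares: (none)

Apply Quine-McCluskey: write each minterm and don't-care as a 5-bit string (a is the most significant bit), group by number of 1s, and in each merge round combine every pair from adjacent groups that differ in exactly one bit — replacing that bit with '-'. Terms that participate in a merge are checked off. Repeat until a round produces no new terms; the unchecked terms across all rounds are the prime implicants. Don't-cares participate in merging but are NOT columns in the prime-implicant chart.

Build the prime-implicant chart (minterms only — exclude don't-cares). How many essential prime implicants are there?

5

[col 0] 00011*, 00110*, 00111*, 01010*, 01110*, 01111*, 10101, 10110*, 11110*, 11111*
[col 1] -0110*, -1110*, -1111*, 0-110*, 0-111*, 00-11, 0011-*, 01-10, 0111-*, 1-110*, 1111-*
[col 2] --110, -111-, 0-11-
Prime implicants: --110, -111-, 0-11-, 00-11, 01-10, 10101
PI chart (minterm → PIs covering it):
  3 | 00-11  (sole → essential)
  6 | --110,0-11-
  7 | 0-11-,00-11
  10 | 01-10  (sole → essential)
  14 | --110,-111-,0-11-,01-10
  15 | -111-,0-11-
  21 | 10101  (sole → essential)
  22 | --110  (sole → essential)
  30 | --110,-111-
  31 | -111-  (sole → essential)
Essential prime implicants: --110, -111-, 00-11, 01-10, 10101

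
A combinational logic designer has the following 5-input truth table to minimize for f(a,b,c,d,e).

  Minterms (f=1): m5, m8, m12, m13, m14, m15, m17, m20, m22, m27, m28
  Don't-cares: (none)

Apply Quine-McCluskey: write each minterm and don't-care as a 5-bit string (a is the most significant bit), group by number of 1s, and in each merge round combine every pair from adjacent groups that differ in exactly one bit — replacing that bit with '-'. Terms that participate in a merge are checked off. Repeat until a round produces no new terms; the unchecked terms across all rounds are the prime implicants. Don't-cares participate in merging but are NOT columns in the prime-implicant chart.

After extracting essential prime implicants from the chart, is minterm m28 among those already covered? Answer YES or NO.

size-2^0 implicants → 00101(✓)  01000(✓)  01100(✓)  01101(✓)  01110(✓)  01111(✓)  10001  10100(✓)  10110(✓)  11011  11100(✓)
size-2^1 implicants → -1100  0-101  01-00  011-0(✓)  011-1(✓)  0110-(✓)  0111-(✓)  1-100  101-0
size-2^2 implicants → 011--
Unchecked terms (primes): -1100, 0-101, 01-00, 011--, 1-100, 10001, 101-0, 11011
Minterm coverage:
  m5 ⊆ 0-101 [E]
  m8 ⊆ 01-00 [E]
  m12 ⊆ -1100,01-00,011--
  m13 ⊆ 0-101,011--
  m14 ⊆ 011-- [E]
  m15 ⊆ 011-- [E]
  m17 ⊆ 10001 [E]
  m20 ⊆ 1-100,101-0
  m22 ⊆ 101-0 [E]
  m27 ⊆ 11011 [E]
  m28 ⊆ -1100,1-100
E = {0-101, 01-00, 011--, 10001, 101-0, 11011}

NO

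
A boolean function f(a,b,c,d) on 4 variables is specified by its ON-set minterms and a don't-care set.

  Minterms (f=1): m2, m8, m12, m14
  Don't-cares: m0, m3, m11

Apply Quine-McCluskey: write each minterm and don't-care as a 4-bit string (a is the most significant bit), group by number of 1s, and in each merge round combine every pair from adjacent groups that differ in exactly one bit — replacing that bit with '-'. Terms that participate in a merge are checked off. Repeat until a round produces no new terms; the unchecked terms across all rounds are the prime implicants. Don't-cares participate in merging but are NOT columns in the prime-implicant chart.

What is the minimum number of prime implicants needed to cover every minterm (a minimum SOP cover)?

size-2^0 implicants → 0000(✓)  0010(✓)  0011(✓)  1000(✓)  1011(✓)  1100(✓)  1110(✓)
size-2^1 implicants → -000  -011  00-0  001-  1-00  11-0
Unchecked terms (primes): -000, -011, 00-0, 001-, 1-00, 11-0
Minterm coverage:
  m2 ⊆ 00-0,001-
  m8 ⊆ -000,1-00
  m12 ⊆ 1-00,11-0
  m14 ⊆ 11-0 [E]
E = {11-0}
Petrick residual → -000, 00-0
Cover = b'c'd' + a'b'd' + abd'  |cover|=3

3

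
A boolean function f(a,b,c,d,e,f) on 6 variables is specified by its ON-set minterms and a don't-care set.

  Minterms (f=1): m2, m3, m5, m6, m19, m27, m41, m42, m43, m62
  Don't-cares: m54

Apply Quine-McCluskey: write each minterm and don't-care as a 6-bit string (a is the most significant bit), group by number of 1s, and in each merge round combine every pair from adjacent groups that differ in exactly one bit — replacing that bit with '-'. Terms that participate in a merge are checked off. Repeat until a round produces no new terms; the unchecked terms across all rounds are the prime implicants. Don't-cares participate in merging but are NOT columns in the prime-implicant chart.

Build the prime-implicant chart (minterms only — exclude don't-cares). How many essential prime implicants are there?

6

Round 0: 000010✓ 000011✓ 000101 000110✓ 010011✓ 011011✓ 101001✓ 101010✓ 101011✓ 110110✓ 111110✓
Round 1: 0-0011 000-10 00001- 01-011 1010-1 10101- 11-110
PIs = {0-0011, 000-10, 00001-, 000101, 01-011, 1010-1, 10101-, 11-110}
Coverage chart:
  m2: 000-10,00001-
  m3: 0-0011,00001-
  m5: 000101 ←essential
  m6: 000-10 ←essential
  m19: 0-0011,01-011
  m27: 01-011 ←essential
  m41: 1010-1 ←essential
  m42: 10101- ←essential
  m43: 1010-1,10101-
  m62: 11-110 ←essential
Essential: 000-10, 000101, 01-011, 1010-1, 10101-, 11-110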